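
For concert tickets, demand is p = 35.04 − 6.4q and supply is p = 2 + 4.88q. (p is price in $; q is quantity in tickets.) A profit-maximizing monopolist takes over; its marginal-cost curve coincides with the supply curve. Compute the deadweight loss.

Competitive equilibrium: 35.04 − 6.4q = 2 + 4.88q → q* = 2.9291, p* = 16.2939.
Marginal revenue: MR = 35.04 − 12.8q. Set MR = MC: 35.04 − 12.8q = 2 + 4.88q → q_m = 1.8688.
Price p_m = 35.04 − 6.4·1.8688 = 23.0797; MC(q_m) = 2 + 4.88·1.8688 = 11.1197.
Competitive q* = 2.9291, so Δq = 1.0603; wedge = 23.0797 − 11.1197 = 11.96.
Deadweight loss = ½ × 1.0603 × 11.96 = $6.34.

$6.34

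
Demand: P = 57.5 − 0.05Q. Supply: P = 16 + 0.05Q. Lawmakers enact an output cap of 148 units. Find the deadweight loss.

3564.45

Competitive equilibrium: 57.5 − 0.05Q = 16 + 0.05Q → Q* = 415, P* = 36.75.
At Q = 148: demand price = 57.5 − 0.05·148 = 50.1; supply price = 16 + 0.05·148 = 23.4.
ΔQ = 415 − 148 = 267; wedge = 50.1 − 23.4 = 26.7.
Welfare loss = ½ × 267 × 26.7 = 3564.45.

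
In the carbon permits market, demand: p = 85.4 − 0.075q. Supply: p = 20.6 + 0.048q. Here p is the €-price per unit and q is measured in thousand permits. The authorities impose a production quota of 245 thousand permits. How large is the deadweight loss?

Competitive equilibrium: 85.4 − 0.075q = 20.6 + 0.048q → q* = 526.8293, p* = 45.8878.
At q = 245: demand price = 85.4 − 0.075·245 = 67.025; supply price = 20.6 + 0.048·245 = 32.36.
Δq = 526.8293 − 245 = 281.8293; wedge = 67.025 − 32.36 = 34.665.
DWL = ½ × 281.8293 × 34.665 = €4884.81 thousand.

€4884.81 thousand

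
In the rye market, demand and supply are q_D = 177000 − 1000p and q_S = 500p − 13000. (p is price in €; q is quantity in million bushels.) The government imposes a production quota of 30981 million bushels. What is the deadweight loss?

In inverse form: demand p = 177 − 0.001q, supply p = 26 + 0.002q.
Competitive equilibrium: 177 − 0.001q = 26 + 0.002q → q* = 50333.3333, p* = 126.6667.
At q = 30981: demand price = 177 − 0.001·30981 = 146.019; supply price = 26 + 0.002·30981 = 87.962.
Δq = 50333.3333 − 30981 = 19352.3333; wedge = 146.019 − 87.962 = 58.057.
The triangle = ½ × 19352.3333 × 58.057 = €561769.21 million.

€561769.21 million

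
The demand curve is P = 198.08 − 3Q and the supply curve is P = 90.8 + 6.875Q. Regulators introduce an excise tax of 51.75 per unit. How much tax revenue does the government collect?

Competitive equilibrium: 198.08 − 3Q = 90.8 + 6.875Q → Q* = 10.8638, P* = 165.4886.
With the tax, the buyer price exceeds the seller price by 51.75: (198.08 − 3Q) − (90.8 + 6.875Q) = 51.75 → Q' = 5.6233.
Tax revenue = 51.75 × 5.6233 = 291.01.

291.01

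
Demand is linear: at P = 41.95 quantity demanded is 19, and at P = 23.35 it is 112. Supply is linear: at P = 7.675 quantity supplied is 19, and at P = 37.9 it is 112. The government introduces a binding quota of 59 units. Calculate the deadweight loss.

Demand slope = (23.35 − 41.95)/(112 − 19) = −0.2, so P = 45.75 − 0.2Q.
Supply slope = (37.9 − 7.675)/(112 − 19) = 0.325, so P = 1.5 + 0.325Q.
Competitive equilibrium: 45.75 − 0.2Q = 1.5 + 0.325Q → Q* = 84.2857, P* = 28.8929.
At Q = 59: demand price = 45.75 − 0.2·59 = 33.95; supply price = 1.5 + 0.325·59 = 20.675.
ΔQ = 84.2857 − 59 = 25.2857; wedge = 33.95 − 20.675 = 13.275.
DWL = ½ × 25.2857 × 13.275 = 167.83.

167.83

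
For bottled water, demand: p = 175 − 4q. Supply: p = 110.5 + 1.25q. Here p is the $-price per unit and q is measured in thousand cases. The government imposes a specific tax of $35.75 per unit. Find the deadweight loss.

Competitive equilibrium: 175 − 4q = 110.5 + 1.25q → q* = 12.2857, p* = 125.8571.
With the tax, the buyer price exceeds the seller price by 35.75: (175 − 4q) − (110.5 + 1.25q) = 35.75 → q' = 5.4762.
Δq = 12.2857 − 5.4762 = 6.8095; the wedge equals the tax, 35.75.
DWL = ½ × 6.8095 × 35.75 = $121.72 thousand.

$121.72 thousand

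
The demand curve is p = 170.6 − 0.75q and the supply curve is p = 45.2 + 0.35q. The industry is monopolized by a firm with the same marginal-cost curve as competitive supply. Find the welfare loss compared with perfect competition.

1174.77

Competitive equilibrium: 170.6 − 0.75q = 45.2 + 0.35q → q* = 114, p* = 85.1.
Marginal revenue: MR = 170.6 − 1.5q. Set MR = MC: 170.6 − 1.5q = 45.2 + 0.35q → q_m = 67.7838.
Price p_m = 170.6 − 0.75·67.7838 = 119.7622; MC(q_m) = 45.2 + 0.35·67.7838 = 68.9243.
Competitive q* = 114, so Δq = 46.2162; wedge = 119.7622 − 68.9243 = 50.8379.
DWL = ½ × 46.2162 × 50.8379 = 1174.77.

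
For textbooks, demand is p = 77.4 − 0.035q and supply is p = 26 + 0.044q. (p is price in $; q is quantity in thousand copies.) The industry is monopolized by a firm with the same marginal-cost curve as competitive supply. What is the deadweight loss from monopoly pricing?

Competitive equilibrium: 77.4 − 0.035q = 26 + 0.044q → q* = 650.6329, p* = 54.6278.
Marginal revenue: MR = 77.4 − 0.07q. Set MR = MC: 77.4 − 0.07q = 26 + 0.044q → q_m = 450.8772.
Price p_m = 77.4 − 0.035·450.8772 = 61.6193; MC(q_m) = 26 + 0.044·450.8772 = 45.8386.
Competitive q* = 650.6329, so Δq = 199.7557; wedge = 61.6193 − 45.8386 = 15.7807.
Deadweight loss = ½ × 199.7557 × 15.7807 = $1576.14 thousand.

$1576.14 thousand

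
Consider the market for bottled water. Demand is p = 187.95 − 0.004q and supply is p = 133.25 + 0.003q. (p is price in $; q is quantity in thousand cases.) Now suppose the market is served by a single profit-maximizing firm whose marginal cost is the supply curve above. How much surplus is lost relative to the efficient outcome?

$28260.59 thousand

Competitive equilibrium: 187.95 − 0.004q = 133.25 + 0.003q → q* = 7814.28571, p* = 156.69286.
Marginal revenue: MR = 187.95 − 0.008q. Set MR = MC: 187.95 − 0.008q = 133.25 + 0.003q → q_m = 4972.72727.
Price p_m = 187.95 − 0.004·4972.72727 = 168.05909; MC(q_m) = 133.25 + 0.003·4972.72727 = 148.16818.
Competitive q* = 7814.28571, so Δq = 2841.55844; wedge = 168.05909 − 148.16818 = 19.89091.
The triangle = ½ × 2841.55844 × 19.89091 = $28260.59 thousand.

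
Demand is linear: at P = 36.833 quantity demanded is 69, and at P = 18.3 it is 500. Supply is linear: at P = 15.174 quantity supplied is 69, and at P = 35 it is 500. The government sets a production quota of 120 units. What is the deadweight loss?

Demand slope = (18.3 − 36.833)/(500 − 69) = −0.043, so P = 39.8 − 0.043Q.
Supply slope = (35 − 15.174)/(500 − 69) = 0.046, so P = 12 + 0.046Q.
Competitive equilibrium: 39.8 − 0.043Q = 12 + 0.046Q → Q* = 312.3596, P* = 26.3685.
At Q = 120: demand price = 39.8 − 0.043·120 = 34.64; supply price = 12 + 0.046·120 = 17.52.
ΔQ = 312.3596 − 120 = 192.3596; wedge = 34.64 − 17.52 = 17.12.
The triangle = ½ × 192.3596 × 17.12 = 1646.60.

1646.60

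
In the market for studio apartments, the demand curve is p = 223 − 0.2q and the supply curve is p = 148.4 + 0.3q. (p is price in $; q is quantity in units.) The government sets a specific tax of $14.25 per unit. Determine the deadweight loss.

Competitive equilibrium: 223 − 0.2q = 148.4 + 0.3q → q* = 149.2, p* = 193.16.
With the tax, the buyer price exceeds the seller price by 14.25: (223 − 0.2q) − (148.4 + 0.3q) = 14.25 → q' = 120.7.
Δq = 149.2 − 120.7 = 28.5; the wedge equals the tax, 14.25.
DWL = ½ × 28.5 × 14.25 = $203.06.

$203.06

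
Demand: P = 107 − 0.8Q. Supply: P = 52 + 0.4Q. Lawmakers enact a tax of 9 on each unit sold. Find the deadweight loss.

33.75

Competitive equilibrium: 107 − 0.8Q = 52 + 0.4Q → Q* = 45.8333, P* = 70.3333.
With the tax, the buyer price exceeds the seller price by 9: (107 − 0.8Q) − (52 + 0.4Q) = 9 → Q' = 38.3333.
ΔQ = 45.8333 − 38.3333 = 7.5; the wedge equals the tax, 9.
DWL = ½ × 7.5 × 9 = 33.75.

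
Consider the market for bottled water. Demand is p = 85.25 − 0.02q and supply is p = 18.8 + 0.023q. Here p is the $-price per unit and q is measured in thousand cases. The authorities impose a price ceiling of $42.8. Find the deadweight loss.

$5415.29 thousand

Competitive equilibrium: 85.25 − 0.02q = 18.8 + 0.023q → q* = 1545.34884, p* = 54.34302.
At the ceiling p = 42.8, quantity supplied = (42.8 − 18.8)/0.023 = 1043.47826.
Willingness to pay at q' = 1043.47826: 85.25 − 0.02·1043.47826 = 64.38043.
Δq = 1545.34884 − 1043.47826 = 501.87058; wedge = 64.38043 − 42.8 = 21.58043.
Welfare loss = ½ × 501.87058 × 21.58043 = $5415.29 thousand.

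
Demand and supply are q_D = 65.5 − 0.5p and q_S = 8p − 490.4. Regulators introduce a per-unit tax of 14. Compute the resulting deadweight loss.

In inverse form: demand p = 131 − 2q, supply p = 61.3 + 0.125q.
Competitive equilibrium: 131 − 2q = 61.3 + 0.125q → q* = 32.8, p* = 65.4.
With the tax, the buyer price exceeds the seller price by 14: (131 − 2q) − (61.3 + 0.125q) = 14 → q' = 26.2118.
Δq = 32.8 − 26.2118 = 6.5882; the wedge equals the tax, 14.
The triangle = ½ × 6.5882 × 14 = 46.12.

46.12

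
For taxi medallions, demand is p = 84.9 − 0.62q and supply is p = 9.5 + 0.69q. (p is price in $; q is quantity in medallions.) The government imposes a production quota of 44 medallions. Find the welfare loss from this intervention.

$120.39

Competitive equilibrium: 84.9 − 0.62q = 9.5 + 0.69q → q* = 57.5573, p* = 49.2145.
At q = 44: demand price = 84.9 − 0.62·44 = 57.62; supply price = 9.5 + 0.69·44 = 39.86.
Δq = 57.5573 − 44 = 13.5573; wedge = 57.62 − 39.86 = 17.76.
DWL = ½ × 13.5573 × 17.76 = $120.39.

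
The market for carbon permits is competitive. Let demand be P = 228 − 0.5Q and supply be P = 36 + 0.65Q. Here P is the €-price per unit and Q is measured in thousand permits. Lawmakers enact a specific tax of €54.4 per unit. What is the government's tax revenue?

Competitive equilibrium: 228 − 0.5Q = 36 + 0.65Q → Q* = 166.9565, P* = 144.5217.
With the tax, the buyer price exceeds the seller price by 54.4: (228 − 0.5Q) − (36 + 0.65Q) = 54.4 → Q' = 119.6522.
Tax revenue = 54.4 × 119.6522 = €6509.08 thousand.

€6509.08 thousand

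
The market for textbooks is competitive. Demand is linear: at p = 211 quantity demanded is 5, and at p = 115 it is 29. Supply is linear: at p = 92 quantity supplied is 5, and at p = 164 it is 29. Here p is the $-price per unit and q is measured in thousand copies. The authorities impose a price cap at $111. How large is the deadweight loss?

Demand slope = (115 − 211)/(29 − 5) = −4, so p = 231 − 4q.
Supply slope = (164 − 92)/(29 − 5) = 3, so p = 77 + 3q.
Competitive equilibrium: 231 − 4q = 77 + 3q → q* = 22, p* = 143.
At the ceiling p = 111, quantity supplied = (111 − 77)/3 = 11.3333.
Willingness to pay at q' = 11.3333: 231 − 4·11.3333 = 185.6668.
Δq = 22 − 11.3333 = 10.6667; wedge = 185.6668 − 111 = 74.6668.
Welfare loss = ½ × 10.6667 × 74.6668 = $398.22 thousand.

$398.22 thousand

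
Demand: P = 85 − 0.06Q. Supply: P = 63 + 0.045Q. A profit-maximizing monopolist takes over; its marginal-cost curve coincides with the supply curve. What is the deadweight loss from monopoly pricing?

304.76

Competitive equilibrium: 85 − 0.06Q = 63 + 0.045Q → Q* = 209.5238, P* = 72.4286.
Marginal revenue: MR = 85 − 0.12Q. Set MR = MC: 85 − 0.12Q = 63 + 0.045Q → Q_m = 133.3333.
Price P_m = 85 − 0.06·133.3333 = 77; MC(Q_m) = 63 + 0.045·133.3333 = 69.
Competitive Q* = 209.5238, so ΔQ = 76.1905; wedge = 77 − 69 = 8.
Welfare loss = ½ × 76.1905 × 8 = 304.76.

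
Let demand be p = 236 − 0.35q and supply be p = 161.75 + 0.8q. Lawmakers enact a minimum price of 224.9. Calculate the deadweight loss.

Competitive equilibrium: 236 − 0.35q = 161.75 + 0.8q → q* = 64.5652, p* = 213.4022.
At the floor p = 224.9, quantity demanded = (236 − 224.9)/0.35 = 31.7143.
Sellers' marginal cost at q' = 31.7143: 161.75 + 0.8·31.7143 = 187.1214.
Δq = 64.5652 − 31.7143 = 32.8509; wedge = 224.9 − 187.1214 = 37.7786.
Deadweight loss = ½ × 32.8509 × 37.7786 = 620.53.

620.53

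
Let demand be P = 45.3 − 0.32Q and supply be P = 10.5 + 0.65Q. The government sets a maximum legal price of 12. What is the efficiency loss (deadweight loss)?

Competitive equilibrium: 45.3 − 0.32Q = 10.5 + 0.65Q → Q* = 35.8763, P* = 33.8196.
At the ceiling P = 12, quantity supplied = (12 − 10.5)/0.65 = 2.3077.
Willingness to pay at Q' = 2.3077: 45.3 − 0.32·2.3077 = 44.5615.
ΔQ = 35.8763 − 2.3077 = 33.5686; wedge = 44.5615 − 12 = 32.5615.
Welfare loss = ½ × 33.5686 × 32.5615 = 546.52.

546.52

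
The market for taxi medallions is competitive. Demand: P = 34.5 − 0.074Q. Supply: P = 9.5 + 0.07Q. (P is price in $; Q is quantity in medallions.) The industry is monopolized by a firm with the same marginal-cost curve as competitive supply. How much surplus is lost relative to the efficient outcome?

$250.06

Competitive equilibrium: 34.5 − 0.074Q = 9.5 + 0.07Q → Q* = 173.6111, P* = 21.6528.
Marginal revenue: MR = 34.5 − 0.148Q. Set MR = MC: 34.5 − 0.148Q = 9.5 + 0.07Q → Q_m = 114.6789.
Price P_m = 34.5 − 0.074·114.6789 = 26.0138; MC(Q_m) = 9.5 + 0.07·114.6789 = 17.5275.
Competitive Q* = 173.6111, so ΔQ = 58.9322; wedge = 26.0138 − 17.5275 = 8.4863.
DWL = ½ × 58.9322 × 8.4863 = $250.06.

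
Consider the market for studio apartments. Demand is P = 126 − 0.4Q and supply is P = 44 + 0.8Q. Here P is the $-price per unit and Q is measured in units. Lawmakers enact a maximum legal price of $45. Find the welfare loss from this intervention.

Competitive equilibrium: 126 − 0.4Q = 44 + 0.8Q → Q* = 68.3333, P* = 98.6667.
At the ceiling P = 45, quantity supplied = (45 − 44)/0.8 = 1.25.
Willingness to pay at Q' = 1.25: 126 − 0.4·1.25 = 125.5.
ΔQ = 68.3333 − 1.25 = 67.0833; wedge = 125.5 − 45 = 80.5.
The triangle = ½ × 67.0833 × 80.5 = $2700.10.

$2700.10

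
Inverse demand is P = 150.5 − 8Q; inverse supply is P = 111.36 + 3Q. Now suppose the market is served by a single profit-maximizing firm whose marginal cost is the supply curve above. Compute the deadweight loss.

12.35

Competitive equilibrium: 150.5 − 8Q = 111.36 + 3Q → Q* = 3.5582, P* = 122.0345.
Marginal revenue: MR = 150.5 − 16Q. Set MR = MC: 150.5 − 16Q = 111.36 + 3Q → Q_m = 2.06.
Price P_m = 150.5 − 8·2.06 = 134.02; MC(Q_m) = 111.36 + 3·2.06 = 117.54.
Competitive Q* = 3.5582, so ΔQ = 1.4982; wedge = 134.02 − 117.54 = 16.48.
DWL = ½ × 1.4982 × 16.48 = 12.35.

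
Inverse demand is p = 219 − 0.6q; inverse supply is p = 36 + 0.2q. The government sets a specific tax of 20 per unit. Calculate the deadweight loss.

Competitive equilibrium: 219 − 0.6q = 36 + 0.2q → q* = 228.75, p* = 81.75.
With the tax, the buyer price exceeds the seller price by 20: (219 − 0.6q) − (36 + 0.2q) = 20 → q' = 203.75.
Δq = 228.75 − 203.75 = 25; the wedge equals the tax, 20.
Welfare loss = ½ × 25 × 20 = 250.

250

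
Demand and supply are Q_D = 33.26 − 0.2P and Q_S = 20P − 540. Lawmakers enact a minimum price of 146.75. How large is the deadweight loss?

In inverse form: demand P = 166.3 − 5Q, supply P = 27 + 0.05Q.
Competitive equilibrium: 166.3 − 5Q = 27 + 0.05Q → Q* = 27.5842, P* = 28.3792.
At the floor P = 146.75, quantity demanded = (166.3 − 146.75)/5 = 3.91.
Sellers' marginal cost at Q' = 3.91: 27 + 0.05·3.91 = 27.1955.
ΔQ = 27.5842 − 3.91 = 23.6742; wedge = 146.75 − 27.1955 = 119.5545.
DWL = ½ × 23.6742 × 119.5545 = 1415.18.

1415.18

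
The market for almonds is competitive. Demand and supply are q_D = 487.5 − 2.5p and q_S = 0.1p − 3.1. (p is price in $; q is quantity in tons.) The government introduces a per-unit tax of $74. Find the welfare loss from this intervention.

In inverse form: demand p = 195 − 0.4q, supply p = 31 + 10q.
Competitive equilibrium: 195 − 0.4q = 31 + 10q → q* = 15.7692, p* = 188.6923.
With the tax, the buyer price exceeds the seller price by 74: (195 − 0.4q) − (31 + 10q) = 74 → q' = 8.6538.
Δq = 15.7692 − 8.6538 = 7.1154; the wedge equals the tax, 74.
DWL = ½ × 7.1154 × 74 = $263.27.

$263.27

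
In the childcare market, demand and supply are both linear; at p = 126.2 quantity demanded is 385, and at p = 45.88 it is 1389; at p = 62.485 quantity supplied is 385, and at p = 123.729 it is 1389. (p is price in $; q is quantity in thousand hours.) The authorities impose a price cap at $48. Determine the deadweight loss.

$33500.72 thousand

Demand slope = (45.88 − 126.2)/(1389 − 385) = −0.08, so p = 157 − 0.08q.
Supply slope = (123.729 − 62.485)/(1389 − 385) = 0.061, so p = 39 + 0.061q.
Competitive equilibrium: 157 − 0.08q = 39 + 0.061q → q* = 836.87943, p* = 90.04965.
At the ceiling p = 48, quantity supplied = (48 − 39)/0.061 = 147.54098.
Willingness to pay at q' = 147.54098: 157 − 0.08·147.54098 = 145.19672.
Δq = 836.87943 − 147.54098 = 689.33845; wedge = 145.19672 − 48 = 97.19672.
Deadweight loss = ½ × 689.33845 × 97.19672 = $33500.72 thousand.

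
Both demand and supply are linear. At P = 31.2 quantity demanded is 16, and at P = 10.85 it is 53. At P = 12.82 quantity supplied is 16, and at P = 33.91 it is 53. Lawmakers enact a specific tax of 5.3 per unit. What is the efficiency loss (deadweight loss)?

12.54

Demand slope = (10.85 − 31.2)/(53 − 16) = −0.55, so P = 40 − 0.55Q.
Supply slope = (33.91 − 12.82)/(53 − 16) = 0.57, so P = 3.7 + 0.57Q.
Competitive equilibrium: 40 − 0.55Q = 3.7 + 0.57Q → Q* = 32.4107, P* = 22.1741.
With the tax, the buyer price exceeds the seller price by 5.3: (40 − 0.55Q) − (3.7 + 0.57Q) = 5.3 → Q' = 27.6786.
ΔQ = 32.4107 − 27.6786 = 4.7321; the wedge equals the tax, 5.3.
DWL = ½ × 4.7321 × 5.3 = 12.54.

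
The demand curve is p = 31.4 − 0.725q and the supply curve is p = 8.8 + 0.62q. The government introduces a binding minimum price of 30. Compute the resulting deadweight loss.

148.74

Competitive equilibrium: 31.4 − 0.725q = 8.8 + 0.62q → q* = 16.803, p* = 19.2178.
At the floor p = 30, quantity demanded = (31.4 − 30)/0.725 = 1.931.
Sellers' marginal cost at q' = 1.931: 8.8 + 0.62·1.931 = 9.9972.
Δq = 16.803 − 1.931 = 14.872; wedge = 30 − 9.9972 = 20.0028.
Deadweight loss = ½ × 14.872 × 20.0028 = 148.74.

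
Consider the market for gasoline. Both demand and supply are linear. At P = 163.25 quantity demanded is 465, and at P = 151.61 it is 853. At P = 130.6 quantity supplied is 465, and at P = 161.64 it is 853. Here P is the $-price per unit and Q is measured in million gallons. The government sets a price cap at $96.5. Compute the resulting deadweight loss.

$28755.52 million

Demand slope = (151.61 − 163.25)/(853 − 465) = −0.03, so P = 177.2 − 0.03Q.
Supply slope = (161.64 − 130.6)/(853 − 465) = 0.08, so P = 93.4 + 0.08Q.
Competitive equilibrium: 177.2 − 0.03Q = 93.4 + 0.08Q → Q* = 761.8182, P* = 154.3455.
At the ceiling P = 96.5, quantity supplied = (96.5 − 93.4)/0.08 = 38.75.
Willingness to pay at Q' = 38.75: 177.2 − 0.03·38.75 = 176.0375.
ΔQ = 761.8182 − 38.75 = 723.0682; wedge = 176.0375 − 96.5 = 79.5375.
Welfare loss = ½ × 723.0682 × 79.5375 = $28755.52 million.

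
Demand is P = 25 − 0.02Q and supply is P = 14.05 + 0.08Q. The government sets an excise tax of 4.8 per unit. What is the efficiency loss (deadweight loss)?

115.20

Competitive equilibrium: 25 − 0.02Q = 14.05 + 0.08Q → Q* = 109.5, P* = 22.81.
With the tax, the buyer price exceeds the seller price by 4.8: (25 − 0.02Q) − (14.05 + 0.08Q) = 4.8 → Q' = 61.5.
ΔQ = 109.5 − 61.5 = 48; the wedge equals the tax, 4.8.
Welfare loss = ½ × 48 × 4.8 = 115.20.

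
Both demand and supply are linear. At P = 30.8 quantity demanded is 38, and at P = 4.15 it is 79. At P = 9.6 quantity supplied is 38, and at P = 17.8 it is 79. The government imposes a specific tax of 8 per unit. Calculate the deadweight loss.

Demand slope = (4.15 − 30.8)/(79 − 38) = −0.65, so P = 55.5 − 0.65Q.
Supply slope = (17.8 − 9.6)/(79 − 38) = 0.2, so P = 2 + 0.2Q.
Competitive equilibrium: 55.5 − 0.65Q = 2 + 0.2Q → Q* = 62.9412, P* = 14.5882.
With the tax, the buyer price exceeds the seller price by 8: (55.5 − 0.65Q) − (2 + 0.2Q) = 8 → Q' = 53.5294.
ΔQ = 62.9412 − 53.5294 = 9.4118; the wedge equals the tax, 8.
The triangle = ½ × 9.4118 × 8 = 37.65.

37.65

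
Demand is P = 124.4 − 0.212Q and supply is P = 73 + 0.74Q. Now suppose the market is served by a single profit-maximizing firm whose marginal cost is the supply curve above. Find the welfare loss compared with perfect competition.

Competitive equilibrium: 124.4 − 0.212Q = 73 + 0.74Q → Q* = 53.9916, P* = 112.9538.
Marginal revenue: MR = 124.4 − 0.424Q. Set MR = MC: 124.4 − 0.424Q = 73 + 0.74Q → Q_m = 44.1581.
Price P_m = 124.4 − 0.212·44.1581 = 115.0385; MC(Q_m) = 73 + 0.74·44.1581 = 105.677.
Competitive Q* = 53.9916, so ΔQ = 9.8335; wedge = 115.0385 − 105.677 = 9.3615.
Deadweight loss = ½ × 9.8335 × 9.3615 = 46.03.

46.03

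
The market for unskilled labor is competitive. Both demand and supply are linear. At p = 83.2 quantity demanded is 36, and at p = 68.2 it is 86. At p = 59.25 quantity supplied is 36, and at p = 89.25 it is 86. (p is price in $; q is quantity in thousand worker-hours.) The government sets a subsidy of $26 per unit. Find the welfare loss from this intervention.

Demand slope = (68.2 − 83.2)/(86 − 36) = −0.3, so p = 94 − 0.3q.
Supply slope = (89.25 − 59.25)/(86 − 36) = 0.6, so p = 37.65 + 0.6q.
Competitive equilibrium: 94 − 0.3q = 37.65 + 0.6q → q* = 62.6111, p* = 75.2167.
The subsidy lowers effective supply by 26: p = 11.65 + 0.6q.
New quantity: 94 − 0.3q = 11.65 + 0.6q → q' = 91.5.
Overproduction Δq = 91.5 − 62.6111 = 28.8889; wedge = subsidy = 26.
Deadweight loss = ½ × 28.8889 × 26 = $375.56 thousand.

$375.56 thousand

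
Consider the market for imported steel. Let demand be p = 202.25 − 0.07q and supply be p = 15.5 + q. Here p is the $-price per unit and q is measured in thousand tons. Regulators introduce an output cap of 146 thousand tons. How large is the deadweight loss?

Competitive equilibrium: 202.25 − 0.07q = 15.5 + q → q* = 174.5327, p* = 190.0327.
At q = 146: demand price = 202.25 − 0.07·146 = 192.03; supply price = 15.5 + 1·146 = 161.5.
Δq = 174.5327 − 146 = 28.5327; wedge = 192.03 − 161.5 = 30.53.
Welfare loss = ½ × 28.5327 × 30.53 = $435.55 thousand.

$435.55 thousand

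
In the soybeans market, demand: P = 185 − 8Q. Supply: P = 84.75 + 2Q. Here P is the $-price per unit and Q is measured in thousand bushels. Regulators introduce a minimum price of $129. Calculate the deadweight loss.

Competitive equilibrium: 185 − 8Q = 84.75 + 2Q → Q* = 10.025, P* = 104.8.
At the floor P = 129, quantity demanded = (185 − 129)/8 = 7.
Sellers' marginal cost at Q' = 7: 84.75 + 2·7 = 98.75.
ΔQ = 10.025 − 7 = 3.025; wedge = 129 − 98.75 = 30.25.
The triangle = ½ × 3.025 × 30.25 = $45.75 thousand.

$45.75 thousand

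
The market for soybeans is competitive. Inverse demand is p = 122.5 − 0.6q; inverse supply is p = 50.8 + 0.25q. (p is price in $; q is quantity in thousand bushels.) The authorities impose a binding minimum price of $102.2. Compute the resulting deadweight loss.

Competitive equilibrium: 122.5 − 0.6q = 50.8 + 0.25q → q* = 84.3529, p* = 71.8882.
At the floor p = 102.2, quantity demanded = (122.5 − 102.2)/0.6 = 33.8333.
Sellers' marginal cost at q' = 33.8333: 50.8 + 0.25·33.8333 = 59.2583.
Δq = 84.3529 − 33.8333 = 50.5196; wedge = 102.2 − 59.2583 = 42.9417.
Deadweight loss = ½ × 50.5196 × 42.9417 = $1084.70 thousand.

$1084.70 thousand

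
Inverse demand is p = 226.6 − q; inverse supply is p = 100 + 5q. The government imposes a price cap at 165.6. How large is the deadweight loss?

191.04

Competitive equilibrium: 226.6 − q = 100 + 5q → q* = 21.1, p* = 205.5.
At the ceiling p = 165.6, quantity supplied = (165.6 − 100)/5 = 13.12.
Willingness to pay at q' = 13.12: 226.6 − 1·13.12 = 213.48.
Δq = 21.1 − 13.12 = 7.98; wedge = 213.48 − 165.6 = 47.88.
The triangle = ½ × 7.98 × 47.88 = 191.04.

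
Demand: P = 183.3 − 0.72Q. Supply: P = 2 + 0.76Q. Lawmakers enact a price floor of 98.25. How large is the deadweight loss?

Competitive equilibrium: 183.3 − 0.72Q = 2 + 0.76Q → Q* = 122.5, P* = 95.1.
At the floor P = 98.25, quantity demanded = (183.3 − 98.25)/0.72 = 118.125.
Sellers' marginal cost at Q' = 118.125: 2 + 0.76·118.125 = 91.775.
ΔQ = 122.5 − 118.125 = 4.375; wedge = 98.25 − 91.775 = 6.475.
DWL = ½ × 4.375 × 6.475 = 14.16.

14.16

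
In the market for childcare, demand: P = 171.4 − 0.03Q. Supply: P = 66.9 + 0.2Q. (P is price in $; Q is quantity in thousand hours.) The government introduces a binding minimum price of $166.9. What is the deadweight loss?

$10652.17 thousand

Competitive equilibrium: 171.4 − 0.03Q = 66.9 + 0.2Q → Q* = 454.3478, P* = 157.7696.
At the floor P = 166.9, quantity demanded = (171.4 − 166.9)/0.03 = 150.
Sellers' marginal cost at Q' = 150: 66.9 + 0.2·150 = 96.9.
ΔQ = 454.3478 − 150 = 304.3478; wedge = 166.9 − 96.9 = 70.
Welfare loss = ½ × 304.3478 × 70 = $10652.17 thousand.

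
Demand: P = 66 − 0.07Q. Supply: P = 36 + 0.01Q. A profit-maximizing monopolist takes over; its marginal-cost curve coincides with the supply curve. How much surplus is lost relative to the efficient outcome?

Competitive equilibrium: 66 − 0.07Q = 36 + 0.01Q → Q* = 375, P* = 39.75.
Marginal revenue: MR = 66 − 0.14Q. Set MR = MC: 66 − 0.14Q = 36 + 0.01Q → Q_m = 200.
Price P_m = 66 − 0.07·200 = 52; MC(Q_m) = 36 + 0.01·200 = 38.
Competitive Q* = 375, so ΔQ = 175; wedge = 52 − 38 = 14.
DWL = ½ × 175 × 14 = 1225.

1225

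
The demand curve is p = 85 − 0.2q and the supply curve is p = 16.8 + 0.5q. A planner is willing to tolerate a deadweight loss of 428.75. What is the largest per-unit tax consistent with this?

Competitive equilibrium: 85 − 0.2q = 16.8 + 0.5q → q* = 97.4286, p* = 65.5143.
A tax t gives Δq = t/0.7 and wedge t, so DWL = t²/1.4.
t²/1.4 = 428.75 → t² = 600.25 → t = 24.5.

24.5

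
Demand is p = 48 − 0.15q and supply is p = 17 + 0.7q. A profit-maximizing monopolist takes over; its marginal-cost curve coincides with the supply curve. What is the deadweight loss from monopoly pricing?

12.72

Competitive equilibrium: 48 − 0.15q = 17 + 0.7q → q* = 36.4706, p* = 42.5294.
Marginal revenue: MR = 48 − 0.3q. Set MR = MC: 48 − 0.3q = 17 + 0.7q → q_m = 31.
Price p_m = 48 − 0.15·31 = 43.35; MC(q_m) = 17 + 0.7·31 = 38.7.
Competitive q* = 36.4706, so Δq = 5.4706; wedge = 43.35 − 38.7 = 4.65.
Welfare loss = ½ × 5.4706 × 4.65 = 12.72.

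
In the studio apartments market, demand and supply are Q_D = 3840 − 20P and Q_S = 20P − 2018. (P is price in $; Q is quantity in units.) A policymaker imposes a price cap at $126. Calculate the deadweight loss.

In inverse form: demand P = 192 − 0.05Q, supply P = 100.9 + 0.05Q.
Competitive equilibrium: 192 − 0.05Q = 100.9 + 0.05Q → Q* = 911, P* = 146.45.
At the ceiling P = 126, quantity supplied = (126 − 100.9)/0.05 = 502.
Willingness to pay at Q' = 502: 192 − 0.05·502 = 166.9.
ΔQ = 911 − 502 = 409; wedge = 166.9 − 126 = 40.9.
The triangle = ½ × 409 × 40.9 = $8364.05.

$8364.05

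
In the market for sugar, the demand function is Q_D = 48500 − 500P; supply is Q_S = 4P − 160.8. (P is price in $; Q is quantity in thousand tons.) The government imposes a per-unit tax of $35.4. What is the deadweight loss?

In inverse form: demand P = 97 − 0.002Q, supply P = 40.2 + 0.25Q.
Competitive equilibrium: 97 − 0.002Q = 40.2 + 0.25Q → Q* = 225.3968, P* = 96.5492.
With the tax, the buyer price exceeds the seller price by 35.4: (97 − 0.002Q) − (40.2 + 0.25Q) = 35.4 → Q' = 84.9206.
ΔQ = 225.3968 − 84.9206 = 140.4762; the wedge equals the tax, 35.4.
Welfare loss = ½ × 140.4762 × 35.4 = $2486.43 thousand.

$2486.43 thousand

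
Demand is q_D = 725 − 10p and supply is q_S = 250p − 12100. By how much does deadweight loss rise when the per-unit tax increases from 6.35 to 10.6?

In inverse form: demand p = 72.5 − 0.1q, supply p = 48.4 + 0.004q.
Competitive equilibrium: 72.5 − 0.1q = 48.4 + 0.004q → q* = 231.7308, p* = 49.3269.
For a per-unit tax t: Δq = t/0.104, so DWL = ½·t·(t/0.104) = t²/0.208.
At t = 6.35: DWL = 193.858. At t = 10.6: DWL = 540.192.
Increase = 540.192 − 193.858 = 346.33.

346.33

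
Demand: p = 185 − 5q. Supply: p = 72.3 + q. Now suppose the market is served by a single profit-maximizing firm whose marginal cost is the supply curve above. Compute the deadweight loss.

218.69

Competitive equilibrium: 185 − 5q = 72.3 + q → q* = 18.78333, p* = 91.08333.
Marginal revenue: MR = 185 − 10q. Set MR = MC: 185 − 10q = 72.3 + q → q_m = 10.24545.
Price p_m = 185 − 5·10.24545 = 133.77275; MC(q_m) = 72.3 + 1·10.24545 = 82.54545.
Competitive q* = 18.78333, so Δq = 8.53788; wedge = 133.77275 − 82.54545 = 51.2273.
The triangle = ½ × 8.53788 × 51.2273 = 218.69.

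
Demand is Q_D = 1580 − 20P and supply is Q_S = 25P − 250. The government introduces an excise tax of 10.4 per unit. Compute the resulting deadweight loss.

600.89

In inverse form: demand P = 79 − 0.05Q, supply P = 10 + 0.04Q.
Competitive equilibrium: 79 − 0.05Q = 10 + 0.04Q → Q* = 766.6667, P* = 40.6667.
With the tax, the buyer price exceeds the seller price by 10.4: (79 − 0.05Q) − (10 + 0.04Q) = 10.4 → Q' = 651.1111.
ΔQ = 766.6667 − 651.1111 = 115.5556; the wedge equals the tax, 10.4.
The triangle = ½ × 115.5556 × 10.4 = 600.89.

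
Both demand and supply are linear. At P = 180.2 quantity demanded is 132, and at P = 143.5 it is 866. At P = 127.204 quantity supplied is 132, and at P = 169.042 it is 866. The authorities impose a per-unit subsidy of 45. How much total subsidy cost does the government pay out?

Demand slope = (143.5 − 180.2)/(866 − 132) = −0.05, so P = 186.8 − 0.05Q.
Supply slope = (169.042 − 127.204)/(866 − 132) = 0.057, so P = 119.68 + 0.057Q.
Competitive equilibrium: 186.8 − 0.05Q = 119.68 + 0.057Q → Q* = 627.2897, P* = 155.4355.
The subsidy lowers effective supply by 45: P = 74.68 + 0.057Q.
New quantity: 186.8 − 0.05Q = 74.68 + 0.057Q → Q' = 1047.8505.
Total subsidy cost = 45 × 1047.8505 = 47153.27.

47153.27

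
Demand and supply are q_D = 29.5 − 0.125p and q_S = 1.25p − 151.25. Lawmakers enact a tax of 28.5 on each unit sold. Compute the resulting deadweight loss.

In inverse form: demand p = 236 − 8q, supply p = 121 + 0.8q.
Competitive equilibrium: 236 − 8q = 121 + 0.8q → q* = 13.0682, p* = 131.4545.
With the tax, the buyer price exceeds the seller price by 28.5: (236 − 8q) − (121 + 0.8q) = 28.5 → q' = 9.8295.
Δq = 13.0682 − 9.8295 = 3.2387; the wedge equals the tax, 28.5.
The triangle = ½ × 3.2387 × 28.5 = 46.15.

46.15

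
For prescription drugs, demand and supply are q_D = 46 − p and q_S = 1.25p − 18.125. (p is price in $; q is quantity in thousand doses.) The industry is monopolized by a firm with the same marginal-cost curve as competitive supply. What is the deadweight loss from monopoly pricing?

$35.16 thousand

In inverse form: demand p = 46 − q, supply p = 14.5 + 0.8q.
Competitive equilibrium: 46 − q = 14.5 + 0.8q → q* = 17.5, p* = 28.5.
Marginal revenue: MR = 46 − 2q. Set MR = MC: 46 − 2q = 14.5 + 0.8q → q_m = 11.25.
Price p_m = 46 − 1·11.25 = 34.75; MC(q_m) = 14.5 + 0.8·11.25 = 23.5.
Competitive q* = 17.5, so Δq = 6.25; wedge = 34.75 − 23.5 = 11.25.
DWL = ½ × 6.25 × 11.25 = $35.16 thousand.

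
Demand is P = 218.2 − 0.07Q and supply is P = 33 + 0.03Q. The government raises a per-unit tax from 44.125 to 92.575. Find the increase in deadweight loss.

33115.575

Competitive equilibrium: 218.2 − 0.07Q = 33 + 0.03Q → Q* = 1852, P* = 88.56.
For a per-unit tax t: ΔQ = t/0.1, so DWL = ½·t·(t/0.1) = t²/0.2.
At t = 44.125: DWL = 9735.078. At t = 92.575: DWL = 42850.653.
Increase = 42850.653 − 9735.078 = 33115.575.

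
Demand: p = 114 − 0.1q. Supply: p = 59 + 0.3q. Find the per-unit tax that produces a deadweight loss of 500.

20

Competitive equilibrium: 114 − 0.1q = 59 + 0.3q → q* = 137.5, p* = 100.25.
A tax t gives Δq = t/0.4 and wedge t, so DWL = t²/0.8.
t²/0.8 = 500 → t² = 400 → t = 20.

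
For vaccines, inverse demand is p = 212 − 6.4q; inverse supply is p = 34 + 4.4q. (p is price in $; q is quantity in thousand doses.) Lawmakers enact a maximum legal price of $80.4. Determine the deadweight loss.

Competitive equilibrium: 212 − 6.4q = 34 + 4.4q → q* = 16.48148, p* = 106.51852.
At the ceiling p = 80.4, quantity supplied = (80.4 − 34)/4.4 = 10.54545.
Willingness to pay at q' = 10.54545: 212 − 6.4·10.54545 = 144.50912.
Δq = 16.48148 − 10.54545 = 5.93603; wedge = 144.50912 − 80.4 = 64.10912.
Deadweight loss = ½ × 5.93603 × 64.10912 = $190.28 thousand.

$190.28 thousand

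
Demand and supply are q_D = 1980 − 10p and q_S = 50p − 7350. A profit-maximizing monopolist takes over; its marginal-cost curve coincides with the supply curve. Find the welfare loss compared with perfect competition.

In inverse form: demand p = 198 − 0.1q, supply p = 147 + 0.02q.
Competitive equilibrium: 198 − 0.1q = 147 + 0.02q → q* = 425, p* = 155.5.
Marginal revenue: MR = 198 − 0.2q. Set MR = MC: 198 − 0.2q = 147 + 0.02q → q_m = 231.8182.
Price p_m = 198 − 0.1·231.8182 = 174.8182; MC(q_m) = 147 + 0.02·231.8182 = 151.6364.
Competitive q* = 425, so Δq = 193.1818; wedge = 174.8182 − 151.6364 = 23.1818.
Welfare loss = ½ × 193.1818 × 23.1818 = 2239.15.

2239.15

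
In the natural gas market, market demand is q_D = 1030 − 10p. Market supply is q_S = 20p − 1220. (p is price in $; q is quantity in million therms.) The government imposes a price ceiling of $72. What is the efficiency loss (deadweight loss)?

$270 million

In inverse form: demand p = 103 − 0.1q, supply p = 61 + 0.05q.
Competitive equilibrium: 103 − 0.1q = 61 + 0.05q → q* = 280, p* = 75.
At the ceiling p = 72, quantity supplied = (72 − 61)/0.05 = 220.
Willingness to pay at q' = 220: 103 − 0.1·220 = 81.
Δq = 280 − 220 = 60; wedge = 81 − 72 = 9.
DWL = ½ × 60 × 9 = $270 million.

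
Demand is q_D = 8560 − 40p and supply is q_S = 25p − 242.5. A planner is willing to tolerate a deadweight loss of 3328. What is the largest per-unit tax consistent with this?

20.8

In inverse form: demand p = 214 − 0.025q, supply p = 9.7 + 0.04q.
Competitive equilibrium: 214 − 0.025q = 9.7 + 0.04q → q* = 3143.0769, p* = 135.4231.
A tax t gives Δq = t/0.065 and wedge t, so DWL = t²/0.13.
t²/0.13 = 3328 → t² = 432.64 → t = 20.8.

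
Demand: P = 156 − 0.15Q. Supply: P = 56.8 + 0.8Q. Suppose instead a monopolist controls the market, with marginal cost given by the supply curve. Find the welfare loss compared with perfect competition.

96.31

Competitive equilibrium: 156 − 0.15Q = 56.8 + 0.8Q → Q* = 104.4211, P* = 140.3368.
Marginal revenue: MR = 156 − 0.3Q. Set MR = MC: 156 − 0.3Q = 56.8 + 0.8Q → Q_m = 90.1818.
Price P_m = 156 − 0.15·90.1818 = 142.4727; MC(Q_m) = 56.8 + 0.8·90.1818 = 128.9454.
Competitive Q* = 104.4211, so ΔQ = 14.2393; wedge = 142.4727 − 128.9454 = 13.5273.
DWL = ½ × 14.2393 × 13.5273 = 96.31.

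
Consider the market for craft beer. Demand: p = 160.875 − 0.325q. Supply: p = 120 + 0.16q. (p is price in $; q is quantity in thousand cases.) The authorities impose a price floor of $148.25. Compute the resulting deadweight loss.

$500.54 thousand

Competitive equilibrium: 160.875 − 0.325q = 120 + 0.16q → q* = 84.2784, p* = 133.4845.
At the floor p = 148.25, quantity demanded = (160.875 − 148.25)/0.325 = 38.8462.
Sellers' marginal cost at q' = 38.8462: 120 + 0.16·38.8462 = 126.2154.
Δq = 84.2784 − 38.8462 = 45.4322; wedge = 148.25 − 126.2154 = 22.0346.
DWL = ½ × 45.4322 × 22.0346 = $500.54 thousand.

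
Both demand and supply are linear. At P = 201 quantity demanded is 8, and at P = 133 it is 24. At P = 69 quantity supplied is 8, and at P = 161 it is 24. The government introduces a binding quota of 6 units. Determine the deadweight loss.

1155.20

Demand slope = (133 − 201)/(24 − 8) = −4.25, so P = 235 − 4.25Q.
Supply slope = (161 − 69)/(24 − 8) = 5.75, so P = 23 + 5.75Q.
Competitive equilibrium: 235 − 4.25Q = 23 + 5.75Q → Q* = 21.2, P* = 144.9.
At Q = 6: demand price = 235 − 4.25·6 = 209.5; supply price = 23 + 5.75·6 = 57.5.
ΔQ = 21.2 − 6 = 15.2; wedge = 209.5 − 57.5 = 152.
Welfare loss = ½ × 15.2 × 152 = 1155.20.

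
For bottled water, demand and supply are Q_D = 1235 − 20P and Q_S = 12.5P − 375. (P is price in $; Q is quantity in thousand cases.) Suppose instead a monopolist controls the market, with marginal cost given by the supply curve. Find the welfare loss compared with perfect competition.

In inverse form: demand P = 61.75 − 0.05Q, supply P = 30 + 0.08Q.
Competitive equilibrium: 61.75 − 0.05Q = 30 + 0.08Q → Q* = 244.23077, P* = 49.53846.
Marginal revenue: MR = 61.75 − 0.1Q. Set MR = MC: 61.75 − 0.1Q = 30 + 0.08Q → Q_m = 176.38889.
Price P_m = 61.75 − 0.05·176.38889 = 52.93056; MC(Q_m) = 30 + 0.08·176.38889 = 44.11111.
Competitive Q* = 244.23077, so ΔQ = 67.84188; wedge = 52.93056 − 44.11111 = 8.81945.
Welfare loss = ½ × 67.84188 × 8.81945 = $299.16 thousand.

$299.16 thousand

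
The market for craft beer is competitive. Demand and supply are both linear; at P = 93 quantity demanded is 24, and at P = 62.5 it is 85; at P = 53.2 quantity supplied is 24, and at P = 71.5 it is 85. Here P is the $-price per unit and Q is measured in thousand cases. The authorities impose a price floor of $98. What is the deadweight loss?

Demand slope = (62.5 − 93)/(85 − 24) = −0.5, so P = 105 − 0.5Q.
Supply slope = (71.5 − 53.2)/(85 − 24) = 0.3, so P = 46 + 0.3Q.
Competitive equilibrium: 105 − 0.5Q = 46 + 0.3Q → Q* = 73.75, P* = 68.125.
At the floor P = 98, quantity demanded = (105 − 98)/0.5 = 14.
Sellers' marginal cost at Q' = 14: 46 + 0.3·14 = 50.2.
ΔQ = 73.75 − 14 = 59.75; wedge = 98 − 50.2 = 47.8.
Deadweight loss = ½ × 59.75 × 47.8 = $1428.025 thousand.

$1428.025 thousand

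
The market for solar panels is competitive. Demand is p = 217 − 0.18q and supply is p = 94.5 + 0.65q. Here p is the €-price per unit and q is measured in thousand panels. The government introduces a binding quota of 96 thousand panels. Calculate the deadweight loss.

€1104.55 thousand

Competitive equilibrium: 217 − 0.18q = 94.5 + 0.65q → q* = 147.5904, p* = 190.4337.
At q = 96: demand price = 217 − 0.18·96 = 199.72; supply price = 94.5 + 0.65·96 = 156.9.
Δq = 147.5904 − 96 = 51.5904; wedge = 199.72 − 156.9 = 42.82.
DWL = ½ × 51.5904 × 42.82 = €1104.55 thousand.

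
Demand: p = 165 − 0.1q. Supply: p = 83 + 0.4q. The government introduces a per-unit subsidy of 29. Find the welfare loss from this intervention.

841

Competitive equilibrium: 165 − 0.1q = 83 + 0.4q → q* = 164, p* = 148.6.
The subsidy lowers effective supply by 29: p = 54 + 0.4q.
New quantity: 165 − 0.1q = 54 + 0.4q → q' = 222.
Overproduction Δq = 222 − 164 = 58; wedge = subsidy = 29.
The triangle = ½ × 58 × 29 = 841.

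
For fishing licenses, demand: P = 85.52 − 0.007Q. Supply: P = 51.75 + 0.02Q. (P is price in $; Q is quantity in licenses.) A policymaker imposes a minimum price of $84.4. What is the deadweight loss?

$16061.16

Competitive equilibrium: 85.52 − 0.007Q = 51.75 + 0.02Q → Q* = 1250.7407, P* = 76.7648.
At the floor P = 84.4, quantity demanded = (85.52 − 84.4)/0.007 = 160.
Sellers' marginal cost at Q' = 160: 51.75 + 0.02·160 = 54.95.
ΔQ = 1250.7407 − 160 = 1090.7407; wedge = 84.4 − 54.95 = 29.45.
Welfare loss = ½ × 1090.7407 × 29.45 = $16061.16.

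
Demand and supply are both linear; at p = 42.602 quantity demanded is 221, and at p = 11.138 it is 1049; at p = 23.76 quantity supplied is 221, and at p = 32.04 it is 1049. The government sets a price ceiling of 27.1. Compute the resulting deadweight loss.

Demand slope = (11.138 − 42.602)/(1049 − 221) = −0.038, so p = 51 − 0.038q.
Supply slope = (32.04 − 23.76)/(1049 − 221) = 0.01, so p = 21.55 + 0.01q.
Competitive equilibrium: 51 − 0.038q = 21.55 + 0.01q → q* = 613.5417, p* = 27.6854.
At the ceiling p = 27.1, quantity supplied = (27.1 − 21.55)/0.01 = 555.
Willingness to pay at q' = 555: 51 − 0.038·555 = 29.91.
Δq = 613.5417 − 555 = 58.5417; wedge = 29.91 − 27.1 = 2.81.
The triangle = ½ × 58.5417 × 2.81 = 82.25.

82.25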